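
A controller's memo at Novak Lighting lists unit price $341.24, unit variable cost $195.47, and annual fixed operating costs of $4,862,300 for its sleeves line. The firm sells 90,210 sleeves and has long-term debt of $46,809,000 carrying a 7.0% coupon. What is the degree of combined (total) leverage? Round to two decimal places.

2.62

Total contribution margin = 90,210 × $145.77 = $13,149,911.70.
EBIT = $13,149,911.70 − $4,862,300 = $8,287,611.70. Interest = $3,276,630.00, so EBIT − I = $5,010,981.70.
Degree of total leverage = total CM / (EBIT − interest) = $13,149,911.70 / $5,010,981.70 = 2.6242.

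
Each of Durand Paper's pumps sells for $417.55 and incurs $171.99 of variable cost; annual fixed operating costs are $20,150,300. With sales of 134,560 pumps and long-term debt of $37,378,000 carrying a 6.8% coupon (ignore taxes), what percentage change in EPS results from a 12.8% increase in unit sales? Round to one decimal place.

At 134,560 units, contribution = 134,560 × $245.56 = $33,042,553.60.
Operating income = contribution − fixed costs = $33,042,553.60 − $20,150,300 = $12,892,253.60.
Interest = $2,541,704.00, so EBIT − I = $10,350,549.60.
Degree of combined leverage = contribution ÷ (EBIT − I) = $33,042,553.60 ÷ $10,350,549.60 = 3.1923.
EPS therefore changes by 3.1923 × (+12.8%) = +40.9%.

+40.9%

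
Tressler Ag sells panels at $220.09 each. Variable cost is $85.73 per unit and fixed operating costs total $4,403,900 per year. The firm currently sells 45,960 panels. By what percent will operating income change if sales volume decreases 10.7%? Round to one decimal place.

-37.3%

At 45,960 units, contribution = 45,960 × $134.36 = $6,175,185.60.
EBIT = $6,175,185.60 − $4,403,900 = $1,771,285.60.
DOL = contribution ÷ EBIT = $6,175,185.60 ÷ $1,771,285.60 = 3.4863.
So EBIT moves 3.4863 × (-10.7%) = -37.3%.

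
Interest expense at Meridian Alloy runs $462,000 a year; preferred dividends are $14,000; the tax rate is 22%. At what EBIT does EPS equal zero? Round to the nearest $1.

$479,949

Preferred dividends are paid after tax, so their pre-tax equivalent is $14,000 ÷ (1 − 0.22) = $17,948.72.
Financial break-even EBIT = interest + D_p ÷ (1 − t) = $462,000 + $17,948.72 = $479,948.72.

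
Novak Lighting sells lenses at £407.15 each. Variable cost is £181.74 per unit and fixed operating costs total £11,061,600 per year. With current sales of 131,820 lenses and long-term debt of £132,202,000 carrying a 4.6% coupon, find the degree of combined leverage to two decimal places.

2.36

Total contribution margin = 131,820 × £225.41 = £29,713,546.20.
Operating income = contribution − fixed costs = £29,713,546.20 − £11,061,600 = £18,651,946.20. Interest = £6,081,292.00, so EBIT − I = £12,570,654.20.
DCL = contribution ÷ (EBIT − I) = £29,713,546.20 ÷ £12,570,654.20 = 2.3637.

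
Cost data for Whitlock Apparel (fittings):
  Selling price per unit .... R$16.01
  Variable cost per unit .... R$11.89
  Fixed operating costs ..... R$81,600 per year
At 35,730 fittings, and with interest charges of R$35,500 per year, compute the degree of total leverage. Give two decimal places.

Contribution at this volume is 35,730 × R$4.12 = R$147,207.60.
EBIT = R$147,207.60 − R$81,600 = R$65,607.60. Interest = R$35,500.00.
DOL = R$147,207.60 ÷ R$65,607.60 = 2.2438; DFL = R$65,607.60 ÷ R$30,107.60 = 2.1791.
DCL = DOL × DFL = 2.2438 × 2.1791 = 4.8895.

4.89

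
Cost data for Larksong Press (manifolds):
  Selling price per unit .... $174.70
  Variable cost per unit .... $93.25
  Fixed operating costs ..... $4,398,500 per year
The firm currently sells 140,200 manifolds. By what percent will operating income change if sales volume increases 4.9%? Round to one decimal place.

+8.0%

Contribution at this volume is 140,200 × $81.45 = $11,419,290.00.
Operating income = contribution − fixed costs = $11,419,290.00 − $4,398,500 = $7,020,790.00.
DOL = contribution ÷ EBIT = $11,419,290.00 ÷ $7,020,790.00 = 1.6265.
Operating income changes by 1.6265 × +4.9% = +8.0%.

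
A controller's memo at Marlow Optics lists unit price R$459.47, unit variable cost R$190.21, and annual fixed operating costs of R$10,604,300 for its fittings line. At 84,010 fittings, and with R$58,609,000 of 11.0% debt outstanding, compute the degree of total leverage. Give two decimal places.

4.06

Contribution at this volume is 84,010 × R$269.26 = R$22,620,532.60.
EBIT = R$22,620,532.60 − R$10,604,300 = R$12,016,232.60. Interest = R$6,446,990.00, so EBIT − I = R$5,569,242.60.
DCL = contribution ÷ (EBIT − I) = R$22,620,532.60 ÷ R$5,569,242.60 = 4.0617.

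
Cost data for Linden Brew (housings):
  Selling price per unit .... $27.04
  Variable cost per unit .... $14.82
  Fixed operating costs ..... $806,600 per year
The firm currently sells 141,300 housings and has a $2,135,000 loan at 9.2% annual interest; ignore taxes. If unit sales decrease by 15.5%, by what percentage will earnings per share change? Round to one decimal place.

-37.0%

Contribution at this volume is 141,300 × $12.22 = $1,726,686.00.
Subtracting fixed costs: EBIT = $1,726,686.00 − $806,600 = $920,086.00.
After interest of $196,420.00, pre-tax earnings = $723,666.00.
Degree of combined leverage = contribution ÷ (EBIT − I) = $1,726,686.00 ÷ $723,666.00 = 2.3860.
%ΔEPS = DCL × %ΔSales = 2.3860 × -15.5% = -37.0%.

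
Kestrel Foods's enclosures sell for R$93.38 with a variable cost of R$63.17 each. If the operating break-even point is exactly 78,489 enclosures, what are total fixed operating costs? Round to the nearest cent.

Each unit contributes R$93.38 − R$63.17 = R$30.21.
Since BE = FC / CM, FC = 78,489 × R$30.21 = R$2,371,152.69.

R$2,371,152.69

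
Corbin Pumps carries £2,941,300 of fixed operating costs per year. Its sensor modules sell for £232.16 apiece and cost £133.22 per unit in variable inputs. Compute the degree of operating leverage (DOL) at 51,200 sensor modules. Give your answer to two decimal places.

Contribution at this volume is 51,200 × £98.94 = £5,065,728.00.
Operating income = contribution − fixed costs = £5,065,728.00 − £2,941,300 = £2,124,428.00.
So DOL = total CM / EBIT = £5,065,728.00 / £2,124,428.00 = 2.3845.

2.38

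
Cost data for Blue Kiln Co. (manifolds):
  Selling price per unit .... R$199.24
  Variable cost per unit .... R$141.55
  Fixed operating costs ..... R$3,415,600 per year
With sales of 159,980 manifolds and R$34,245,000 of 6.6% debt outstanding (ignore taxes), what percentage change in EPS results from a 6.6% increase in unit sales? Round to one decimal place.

Total contribution margin = 159,980 × R$57.69 = R$9,229,246.20.
EBIT = R$9,229,246.20 − R$3,415,600 = R$5,813,646.20.
Interest = R$2,260,170.00, so EBIT − I = R$3,553,476.20.
DCL = total CM / (EBIT − I) = R$9,229,246.20 / R$3,553,476.20 = 2.5972.
%ΔEPS = DCL × %ΔSales = 2.5972 × +6.6% = +17.1%.

+17.1%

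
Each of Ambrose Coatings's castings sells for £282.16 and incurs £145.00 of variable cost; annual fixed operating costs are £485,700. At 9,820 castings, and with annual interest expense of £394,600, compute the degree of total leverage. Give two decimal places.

2.89

Total contribution margin = 9,820 × £137.16 = £1,346,911.20.
EBIT = £1,346,911.20 − £485,700 = £861,211.20. Interest = £394,600.00.
DOL = £1,346,911.20 ÷ £861,211.20 = 1.5640; DFL = £861,211.20 ÷ £466,611.20 = 1.8457.
DCL = DOL × DFL = 1.5640 × 1.8457 = 2.8867.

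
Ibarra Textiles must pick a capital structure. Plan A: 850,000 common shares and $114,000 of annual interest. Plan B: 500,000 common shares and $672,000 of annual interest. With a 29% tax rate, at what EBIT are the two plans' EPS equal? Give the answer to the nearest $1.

At indifference, (EBIT − 114,000)(1 − t)/850,000 = (EBIT − 672,000)(1 − t)/500,000.
Cancelling (1 − t) and cross-multiplying: 500,000·(EBIT − 114,000) = 850,000·(EBIT − 672,000).
EBIT × (850,000 − 500,000) = 672,000 × 850,000 − 114,000 × 500,000 = 514,200,000,000, so EBIT = 514,200,000,000 ÷ 350,000 = 1,469,142.86.

$1,469,143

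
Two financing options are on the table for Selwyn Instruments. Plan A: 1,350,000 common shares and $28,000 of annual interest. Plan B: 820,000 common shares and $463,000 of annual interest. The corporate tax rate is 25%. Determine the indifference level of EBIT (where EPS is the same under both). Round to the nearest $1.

$1,136,019

Set EPS_A = EPS_B: (EBIT − $28,000)(1 − 0.25) ÷ 1,350,000 = (EBIT − $463,000)(1 − 0.25) ÷ 820,000.
Cancelling (1 − t) and cross-multiplying: 820,000·(EBIT − 28,000) = 1,350,000·(EBIT − 463,000).
Solving, EBIT = (463,000·1,350,000 − 28,000·820,000) / (1,350,000 − 820,000) = 602,090,000,000 / 530,000 = 1,136,018.87.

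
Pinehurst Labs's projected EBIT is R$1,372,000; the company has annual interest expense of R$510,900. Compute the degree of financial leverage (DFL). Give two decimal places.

1.59

Annual interest charges come to R$510,900.00.
DFL = EBIT ÷ (EBIT − I) = R$1,372,000 ÷ (R$1,372,000 − R$510,900.00) = R$1,372,000 ÷ R$861,100.00 = 1.5933.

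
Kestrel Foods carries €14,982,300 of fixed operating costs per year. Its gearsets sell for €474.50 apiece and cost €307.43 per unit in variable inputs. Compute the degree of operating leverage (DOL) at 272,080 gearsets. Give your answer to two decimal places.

At 272,080 units, contribution = 272,080 × €167.07 = €45,456,405.60.
EBIT = €45,456,405.60 − €14,982,300 = €30,474,105.60.
Degree of operating leverage = €45,456,405.60 / €30,474,105.60 = 1.4916.

1.49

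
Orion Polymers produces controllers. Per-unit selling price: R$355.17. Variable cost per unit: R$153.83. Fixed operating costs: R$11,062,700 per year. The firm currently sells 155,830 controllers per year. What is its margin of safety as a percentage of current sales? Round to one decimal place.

Unit CM = price − variable cost = R$355.17 − R$153.83 = R$201.34. Break-even units = R$11,062,700 ÷ R$201.34 = 54,945.37; break-even revenue = 54,945.37 × R$355.17 = R$19,514,945.66.
Actual sales revenue = 155,830 × R$355.17 = R$55,346,141.10.
Margin of safety = (R$55,346,141.10 − R$19,514,945.66) ÷ R$55,346,141.10 = 64.7%.

64.7%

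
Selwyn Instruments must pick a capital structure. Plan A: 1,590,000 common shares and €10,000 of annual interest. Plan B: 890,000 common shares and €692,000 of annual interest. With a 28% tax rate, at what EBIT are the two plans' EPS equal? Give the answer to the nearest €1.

€1,559,114

At indifference, (EBIT − 10,000)(1 − t)/1,590,000 = (EBIT − 692,000)(1 − t)/890,000.
Cancelling (1 − t) and cross-multiplying: 890,000·(EBIT − 10,000) = 1,590,000·(EBIT − 692,000).
Solving, EBIT = (692,000·1,590,000 − 10,000·890,000) / (1,590,000 − 890,000) = 1,091,380,000,000 / 700,000 = 1,559,114.29.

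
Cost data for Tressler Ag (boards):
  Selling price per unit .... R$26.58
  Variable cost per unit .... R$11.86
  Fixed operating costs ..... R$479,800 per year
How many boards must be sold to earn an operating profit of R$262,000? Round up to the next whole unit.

Contribution margin per unit = R$26.58 − R$11.86 = R$14.72.
Units = (FC + target) / CM = (R$479,800 + R$262,000) / R$14.72 = 50,394.02, so 50,395 boards.

50,395 boards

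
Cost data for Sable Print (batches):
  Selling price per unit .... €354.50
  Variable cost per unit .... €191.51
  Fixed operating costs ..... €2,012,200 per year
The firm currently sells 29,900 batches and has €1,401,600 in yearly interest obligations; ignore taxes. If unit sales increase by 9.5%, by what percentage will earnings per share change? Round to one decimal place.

Contribution at this volume is 29,900 × €162.99 = €4,873,401.00.
EBIT = €4,873,401.00 − €2,012,200 = €2,861,201.00.
After interest of €1,401,600.00, pre-tax earnings = €1,459,601.00.
Degree of combined leverage = contribution ÷ (EBIT − I) = €4,873,401.00 ÷ €1,459,601.00 = 3.3389.
EPS therefore changes by 3.3389 × (+9.5%) = +31.7%.

+31.7%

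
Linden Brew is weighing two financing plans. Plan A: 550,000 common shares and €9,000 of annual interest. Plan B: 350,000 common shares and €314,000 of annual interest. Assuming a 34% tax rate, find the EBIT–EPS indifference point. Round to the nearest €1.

Set EPS_A = EPS_B: (EBIT − €9,000)(1 − 0.34) ÷ 550,000 = (EBIT − €314,000)(1 − 0.34) ÷ 350,000.
The (1 − t) factor cancels: (EBIT − 9,000) × 350,000 = (EBIT − 314,000) × 550,000.
EBIT × (550,000 − 350,000) = 314,000 × 550,000 − 9,000 × 350,000 = 169,550,000,000, so EBIT = 169,550,000,000 ÷ 200,000 = 847,750.00.

€847,750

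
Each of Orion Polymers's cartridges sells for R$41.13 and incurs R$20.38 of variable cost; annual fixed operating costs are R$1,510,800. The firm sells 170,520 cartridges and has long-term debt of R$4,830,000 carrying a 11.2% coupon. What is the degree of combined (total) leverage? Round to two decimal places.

2.38

Contribution at this volume is 170,520 × R$20.75 = R$3,538,290.00.
Operating income = contribution − fixed costs = R$3,538,290.00 − R$1,510,800 = R$2,027,490.00. Interest = R$540,960.00.
DOL = R$3,538,290.00 ÷ R$2,027,490.00 = 1.7452; DFL = R$2,027,490.00 ÷ R$1,486,530.00 = 1.3639.
Combined leverage = 1.7452 × 1.3639 = 2.3803.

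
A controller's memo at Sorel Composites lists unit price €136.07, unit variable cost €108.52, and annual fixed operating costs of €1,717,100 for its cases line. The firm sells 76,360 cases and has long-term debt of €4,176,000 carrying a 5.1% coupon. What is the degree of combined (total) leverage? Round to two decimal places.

At 76,360 units, contribution = 76,360 × €27.55 = €2,103,718.00.
EBIT = €2,103,718.00 − €1,717,100 = €386,618.00. Interest = €212,976.00.
DOL = €2,103,718.00 ÷ €386,618.00 = 5.4413; DFL = €386,618.00 ÷ €173,642.00 = 2.2265.
DCL = DOL × DFL = 5.4413 × 2.2265 = 12.1151.

12.12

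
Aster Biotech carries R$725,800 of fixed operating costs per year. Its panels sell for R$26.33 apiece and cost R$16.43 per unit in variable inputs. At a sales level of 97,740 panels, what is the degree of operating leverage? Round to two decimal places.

4.00

Contribution at this volume is 97,740 × R$9.90 = R$967,626.00.
EBIT = R$967,626.00 − R$725,800 = R$241,826.00.
So DOL = total CM / EBIT = R$967,626.00 / R$241,826.00 = 4.0013.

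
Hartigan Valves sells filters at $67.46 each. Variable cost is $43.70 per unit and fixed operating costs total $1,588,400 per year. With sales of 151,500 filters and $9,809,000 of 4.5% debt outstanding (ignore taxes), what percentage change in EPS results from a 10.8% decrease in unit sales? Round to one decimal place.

-24.8%

At 151,500 units, contribution = 151,500 × $23.76 = $3,599,640.00.
Operating income = contribution − fixed costs = $3,599,640.00 − $1,588,400 = $2,011,240.00.
Interest = $441,405.00, so EBIT − I = $1,569,835.00.
Degree of combined leverage = contribution ÷ (EBIT − I) = $3,599,640.00 ÷ $1,569,835.00 = 2.2930.
EPS therefore changes by 2.2930 × (-10.8%) = -24.8%.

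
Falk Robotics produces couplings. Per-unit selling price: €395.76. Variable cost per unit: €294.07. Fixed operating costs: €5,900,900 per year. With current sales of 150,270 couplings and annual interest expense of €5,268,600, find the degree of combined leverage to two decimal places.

3.72

Total contribution margin = 150,270 × €101.69 = €15,280,956.30.
Subtracting fixed costs: EBIT = €15,280,956.30 − €5,900,900 = €9,380,056.30. Interest = €5,268,600.00, so EBIT − I = €4,111,456.30.
Degree of total leverage = total CM / (EBIT − interest) = €15,280,956.30 / €4,111,456.30 = 3.7167.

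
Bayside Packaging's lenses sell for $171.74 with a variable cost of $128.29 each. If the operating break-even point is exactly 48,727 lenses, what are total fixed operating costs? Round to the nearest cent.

$2,117,188.15

Contribution margin per unit = $171.74 − $128.29 = $43.45.
Since BE = FC / CM, FC = 48,727 × $43.45 = $2,117,188.15.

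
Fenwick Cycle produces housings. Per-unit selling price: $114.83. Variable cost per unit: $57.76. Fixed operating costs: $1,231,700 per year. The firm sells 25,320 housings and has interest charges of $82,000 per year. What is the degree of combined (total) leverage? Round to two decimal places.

11.00

Total contribution margin = 25,320 × $57.07 = $1,445,012.40.
EBIT = $1,445,012.40 − $1,231,700 = $213,312.40. Interest = $82,000.00.
DOL = $1,445,012.40 ÷ $213,312.40 = 6.7742; DFL = $213,312.40 ÷ $131,312.40 = 1.6245.
DCL = DOL × DFL = 6.7742 × 1.6245 = 11.0047.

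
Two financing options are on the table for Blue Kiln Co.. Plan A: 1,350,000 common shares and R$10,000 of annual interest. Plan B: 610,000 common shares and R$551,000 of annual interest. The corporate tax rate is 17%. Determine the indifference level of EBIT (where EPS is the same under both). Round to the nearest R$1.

R$996,959

At indifference, (EBIT − 10,000)(1 − t)/1,350,000 = (EBIT − 551,000)(1 − t)/610,000.
The (1 − t) factor cancels: (EBIT − 10,000) × 610,000 = (EBIT − 551,000) × 1,350,000.
EBIT × (1,350,000 − 610,000) = 551,000 × 1,350,000 − 10,000 × 610,000 = 737,750,000,000, so EBIT = 737,750,000,000 ÷ 740,000 = 996,959.46.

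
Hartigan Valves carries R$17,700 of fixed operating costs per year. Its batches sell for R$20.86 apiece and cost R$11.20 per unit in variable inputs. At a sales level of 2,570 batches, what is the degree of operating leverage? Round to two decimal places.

Total contribution margin = 2,570 × R$9.66 = R$24,826.20.
Operating income = contribution − fixed costs = R$24,826.20 − R$17,700 = R$7,126.20.
So DOL = total CM / EBIT = R$24,826.20 / R$7,126.20 = 3.4838.

3.48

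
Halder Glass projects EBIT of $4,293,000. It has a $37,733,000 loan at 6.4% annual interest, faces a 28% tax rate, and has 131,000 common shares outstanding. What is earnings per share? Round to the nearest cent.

Pre-tax income = $4,293,000 − $2,414,912.00 = $1,878,088.00.
Net income = $1,878,088.00 × (1 − 0.28) = $1,352,223.36.
Per share: $1,352,223.36 / 131,000 shares = $10.32.

$10.32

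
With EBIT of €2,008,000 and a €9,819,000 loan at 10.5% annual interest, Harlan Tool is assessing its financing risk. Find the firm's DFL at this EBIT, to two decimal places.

2.06

Annual interest charges come to €1,030,995.00.
DFL = EBIT ÷ (EBIT − I) = €2,008,000 ÷ (€2,008,000 − €1,030,995.00) = €2,008,000 ÷ €977,005.00 = 2.0553.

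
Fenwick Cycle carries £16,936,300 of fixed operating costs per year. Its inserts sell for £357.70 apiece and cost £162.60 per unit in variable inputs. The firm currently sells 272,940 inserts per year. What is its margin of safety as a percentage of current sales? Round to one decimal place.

68.2%

Each unit contributes £357.70 − £162.60 = £195.10. Break-even units = £16,936,300 ÷ £195.10 = 86,808.30; break-even revenue = 86,808.30 × £357.70 = £31,051,330.14.
Current sales = 272,940 × £357.70 = £97,630,638.00.
Margin of safety = (£97,630,638.00 − £31,051,330.14) ÷ £97,630,638.00 = 68.2%.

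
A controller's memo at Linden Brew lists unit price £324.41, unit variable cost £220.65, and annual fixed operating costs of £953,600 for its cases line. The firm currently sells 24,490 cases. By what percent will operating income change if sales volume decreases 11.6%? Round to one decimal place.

Total contribution margin = 24,490 × £103.76 = £2,541,082.40.
Subtracting fixed costs: EBIT = £2,541,082.40 − £953,600 = £1,587,482.40.
So DOL = total CM / EBIT = £2,541,082.40 / £1,587,482.40 = 1.6007.
Operating income changes by 1.6007 × -11.6% = -18.6%.

-18.6%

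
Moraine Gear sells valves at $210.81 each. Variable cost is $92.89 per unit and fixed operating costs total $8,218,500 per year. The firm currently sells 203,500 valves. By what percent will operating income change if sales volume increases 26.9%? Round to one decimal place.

At 203,500 units, contribution = 203,500 × $117.92 = $23,996,720.00.
Operating income = contribution − fixed costs = $23,996,720.00 − $8,218,500 = $15,778,220.00.
So DOL = total CM / EBIT = $23,996,720.00 / $15,778,220.00 = 1.5209.
So EBIT moves 1.5209 × (+26.9%) = +40.9%.

+40.9%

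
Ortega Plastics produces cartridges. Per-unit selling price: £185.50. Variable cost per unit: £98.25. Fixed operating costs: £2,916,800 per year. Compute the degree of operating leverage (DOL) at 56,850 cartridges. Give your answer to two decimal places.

2.43

Total contribution margin = 56,850 × £87.25 = £4,960,162.50.
Subtracting fixed costs: EBIT = £4,960,162.50 − £2,916,800 = £2,043,362.50.
DOL = contribution ÷ EBIT = £4,960,162.50 ÷ £2,043,362.50 = 2.4275.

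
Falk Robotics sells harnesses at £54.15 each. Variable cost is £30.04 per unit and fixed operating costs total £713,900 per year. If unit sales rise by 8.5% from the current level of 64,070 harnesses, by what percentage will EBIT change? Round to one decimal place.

Contribution at this volume is 64,070 × £24.11 = £1,544,727.70.
Subtracting fixed costs: EBIT = £1,544,727.70 − £713,900 = £830,827.70.
Degree of operating leverage = £1,544,727.70 / £830,827.70 = 1.8593.
%ΔEBIT = DOL × %ΔSales = 1.8593 × +8.5% = +15.8%.

+15.8%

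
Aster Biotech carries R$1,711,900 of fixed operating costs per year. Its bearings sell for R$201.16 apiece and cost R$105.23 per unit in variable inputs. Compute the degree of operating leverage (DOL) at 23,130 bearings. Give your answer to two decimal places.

4.38

Contribution at this volume is 23,130 × R$95.93 = R$2,218,860.90.
EBIT = R$2,218,860.90 − R$1,711,900 = R$506,960.90.
So DOL = total CM / EBIT = R$2,218,860.90 / R$506,960.90 = 4.3768.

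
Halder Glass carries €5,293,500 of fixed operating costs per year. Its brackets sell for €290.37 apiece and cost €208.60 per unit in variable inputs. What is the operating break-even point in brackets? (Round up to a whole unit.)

64,737 brackets

Each unit contributes €290.37 − €208.60 = €81.77.
Units to break even: €5,293,500 ÷ €81.77 = 64,736.46, rounded up to 64,737.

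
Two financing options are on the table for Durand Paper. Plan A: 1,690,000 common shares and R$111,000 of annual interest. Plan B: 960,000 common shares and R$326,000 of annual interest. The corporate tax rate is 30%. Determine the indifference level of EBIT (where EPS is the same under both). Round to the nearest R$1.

R$608,740

Set EPS_A = EPS_B: (EBIT − R$111,000)(1 − 0.30) ÷ 1,690,000 = (EBIT − R$326,000)(1 − 0.30) ÷ 960,000.
Cancelling (1 − t) and cross-multiplying: 960,000·(EBIT − 111,000) = 1,690,000·(EBIT − 326,000).
EBIT × (1,690,000 − 960,000) = 326,000 × 1,690,000 − 111,000 × 960,000 = 444,380,000,000, so EBIT = 444,380,000,000 ÷ 730,000 = 608,739.73.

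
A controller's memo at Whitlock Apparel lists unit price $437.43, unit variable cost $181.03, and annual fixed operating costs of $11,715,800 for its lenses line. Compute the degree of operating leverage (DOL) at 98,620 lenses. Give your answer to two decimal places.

Contribution at this volume is 98,620 × $256.40 = $25,286,168.00.
Subtracting fixed costs: EBIT = $25,286,168.00 − $11,715,800 = $13,570,368.00.
DOL = contribution ÷ EBIT = $25,286,168.00 ÷ $13,570,368.00 = 1.8633.

1.86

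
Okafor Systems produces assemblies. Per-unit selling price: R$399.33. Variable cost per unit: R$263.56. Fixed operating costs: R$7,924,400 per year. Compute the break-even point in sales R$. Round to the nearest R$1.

R$23,307,436

Contribution margin per unit = R$399.33 − R$263.56 = R$135.77, a CM ratio of R$135.77 ÷ R$399.33 = 0.3400.
Break-even sales = FC ÷ CM ratio = R$7,924,400 × R$399.33 / R$135.77 = R$23,307,436.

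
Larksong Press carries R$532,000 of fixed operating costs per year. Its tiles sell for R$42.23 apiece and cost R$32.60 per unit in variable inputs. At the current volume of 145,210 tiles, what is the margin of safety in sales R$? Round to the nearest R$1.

R$3,799,263

Contribution margin per unit = R$42.23 − R$32.60 = R$9.63. Break-even units = R$532,000 ÷ R$9.63 = 55,244.03; break-even revenue = 55,244.03 × R$42.23 = R$2,332,955.35.
Current sales = 145,210 × R$42.23 = R$6,132,218.30.
Margin of safety = R$6,132,218.30 − R$2,332,955.35 = R$3,799,263.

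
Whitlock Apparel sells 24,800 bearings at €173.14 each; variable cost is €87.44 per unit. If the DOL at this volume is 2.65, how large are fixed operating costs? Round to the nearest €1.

At 24,800 units, contribution = 24,800 × €85.70 = €2,125,360.00.
DOL = contribution / EBIT, so EBIT = €2,125,360.00 / 2.65 = €802,022.64.
And FC = contribution − EBIT = €2,125,360.00 − €802,022.64 = €1,323,337.

€1,323,337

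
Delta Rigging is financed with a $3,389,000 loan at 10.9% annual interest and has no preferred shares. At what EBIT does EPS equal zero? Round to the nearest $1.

$369,401

Annual interest = 10.9% × $3,389,000 = $369,401.00.
With no preferred dividends, EPS = 0 when EBIT exactly covers interest, so the financial break-even EBIT is $369,401.00.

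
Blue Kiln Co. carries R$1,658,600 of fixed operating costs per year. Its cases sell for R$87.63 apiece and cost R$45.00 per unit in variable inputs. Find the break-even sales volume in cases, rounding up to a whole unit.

38,907 cases

Unit CM = price − variable cost = R$87.63 − R$45.00 = R$42.63.
Units to break even: R$1,658,600 ÷ R$42.63 = 38,906.87, rounded up to 38,907.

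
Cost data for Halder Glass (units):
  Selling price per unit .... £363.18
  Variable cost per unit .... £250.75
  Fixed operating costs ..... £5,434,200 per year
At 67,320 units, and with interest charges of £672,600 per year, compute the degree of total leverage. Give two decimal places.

5.18

Contribution at this volume is 67,320 × £112.43 = £7,568,787.60.
Subtracting fixed costs: EBIT = £7,568,787.60 − £5,434,200 = £2,134,587.60. Interest = £672,600.00.
DOL = £7,568,787.60 ÷ £2,134,587.60 = 3.5458; DFL = £2,134,587.60 ÷ £1,461,987.60 = 1.4601.
Combined leverage = 3.5458 × 1.4601 = 5.1772.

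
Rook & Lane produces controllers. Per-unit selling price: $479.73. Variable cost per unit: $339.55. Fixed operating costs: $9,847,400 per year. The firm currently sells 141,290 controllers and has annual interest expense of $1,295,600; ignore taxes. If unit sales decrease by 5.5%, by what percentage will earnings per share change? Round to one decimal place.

At 141,290 units, contribution = 141,290 × $140.18 = $19,806,032.20.
EBIT = $19,806,032.20 − $9,847,400 = $9,958,632.20.
Interest = $1,295,600.00, so EBIT − I = $8,663,032.20.
DCL = total CM / (EBIT − I) = $19,806,032.20 / $8,663,032.20 = 2.2863.
EPS therefore changes by 2.2863 × (-5.5%) = -12.6%.

-12.6%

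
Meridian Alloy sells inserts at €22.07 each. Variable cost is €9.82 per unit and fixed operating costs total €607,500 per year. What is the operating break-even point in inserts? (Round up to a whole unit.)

49,592 inserts

Unit CM = price − variable cost = €22.07 − €9.82 = €12.25.
Break-even volume = fixed costs ÷ CM per unit = €607,500 ÷ €12.25 = 49,591.84, so 49,592 inserts.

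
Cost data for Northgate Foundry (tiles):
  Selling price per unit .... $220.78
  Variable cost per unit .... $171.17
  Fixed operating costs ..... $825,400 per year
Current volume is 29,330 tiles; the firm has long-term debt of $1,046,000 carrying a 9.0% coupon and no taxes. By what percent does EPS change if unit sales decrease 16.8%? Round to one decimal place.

At 29,330 units, contribution = 29,330 × $49.61 = $1,455,061.30.
Operating income = contribution − fixed costs = $1,455,061.30 − $825,400 = $629,661.30.
After interest of $94,140.00, pre-tax earnings = $535,521.30.
Degree of combined leverage = contribution ÷ (EBIT − I) = $1,455,061.30 ÷ $535,521.30 = 2.7171.
EPS therefore changes by 2.7171 × (-16.8%) = -45.6%.

-45.6%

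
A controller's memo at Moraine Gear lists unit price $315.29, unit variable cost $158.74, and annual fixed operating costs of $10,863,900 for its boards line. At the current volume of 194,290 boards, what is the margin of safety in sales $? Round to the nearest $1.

Unit CM = price − variable cost = $315.29 − $158.74 = $156.55. Break-even units = $10,863,900 ÷ $156.55 = 69,395.72; break-even revenue = 69,395.72 × $315.29 = $21,879,776.63.
Current sales = 194,290 × $315.29 = $61,257,694.10.
Margin of safety = $61,257,694.10 − $21,879,776.63 = $39,377,917.

$39,377,917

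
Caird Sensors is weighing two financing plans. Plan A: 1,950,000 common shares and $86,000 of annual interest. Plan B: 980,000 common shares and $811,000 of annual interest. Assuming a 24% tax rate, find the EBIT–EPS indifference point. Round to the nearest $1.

At indifference, (EBIT − 86,000)(1 − t)/1,950,000 = (EBIT − 811,000)(1 − t)/980,000.
Cancelling (1 − t) and cross-multiplying: 980,000·(EBIT − 86,000) = 1,950,000·(EBIT − 811,000).
EBIT × (1,950,000 − 980,000) = 811,000 × 1,950,000 − 86,000 × 980,000 = 1,497,170,000,000, so EBIT = 1,497,170,000,000 ÷ 970,000 = 1,543,474.23.

$1,543,474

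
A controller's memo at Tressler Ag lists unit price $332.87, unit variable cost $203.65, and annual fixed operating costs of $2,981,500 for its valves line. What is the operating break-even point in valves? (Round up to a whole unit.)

Unit CM = price − variable cost = $332.87 − $203.65 = $129.22.
Break-even volume = fixed costs ÷ CM per unit = $2,981,500 ÷ $129.22 = 23,073.05, so 23,074 valves.

23,074 valves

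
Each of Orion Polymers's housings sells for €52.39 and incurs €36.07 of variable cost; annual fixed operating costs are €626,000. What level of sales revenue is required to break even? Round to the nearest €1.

€2,009,567

Contribution margin per unit = €52.39 − €36.07 = €16.32, a CM ratio of €16.32 ÷ €52.39 = 0.3115.
Break-even sales = FC ÷ CM ratio = €626,000 × €52.39 / €16.32 = €2,009,567.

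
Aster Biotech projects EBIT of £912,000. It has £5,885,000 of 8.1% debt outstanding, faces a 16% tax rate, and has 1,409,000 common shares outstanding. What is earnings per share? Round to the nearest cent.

£0.26

Pre-tax income = £912,000 − £476,685.00 = £435,315.00.
After tax at 16%: net income = £435,315.00 × 0.84 = £365,664.60.
Per share: £365,664.60 / 1,409,000 shares = £0.26.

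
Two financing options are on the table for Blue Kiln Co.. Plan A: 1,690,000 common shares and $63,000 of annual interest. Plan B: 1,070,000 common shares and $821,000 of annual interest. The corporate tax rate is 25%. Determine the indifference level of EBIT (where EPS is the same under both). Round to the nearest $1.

Set EPS_A = EPS_B: (EBIT − $63,000)(1 − 0.25) ÷ 1,690,000 = (EBIT − $821,000)(1 − 0.25) ÷ 1,070,000.
The (1 − t) factor cancels: (EBIT − 63,000) × 1,070,000 = (EBIT − 821,000) × 1,690,000.
EBIT × (1,690,000 − 1,070,000) = 821,000 × 1,690,000 − 63,000 × 1,070,000 = 1,320,080,000,000, so EBIT = 1,320,080,000,000 ÷ 620,000 = 2,129,161.29.

$2,129,161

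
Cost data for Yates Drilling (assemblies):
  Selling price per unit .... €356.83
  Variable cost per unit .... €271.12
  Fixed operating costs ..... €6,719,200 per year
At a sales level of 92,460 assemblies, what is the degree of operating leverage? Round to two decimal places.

At 92,460 units, contribution = 92,460 × €85.71 = €7,924,746.60.
Subtracting fixed costs: EBIT = €7,924,746.60 − €6,719,200 = €1,205,546.60.
So DOL = total CM / EBIT = €7,924,746.60 / €1,205,546.60 = 6.5736.

6.57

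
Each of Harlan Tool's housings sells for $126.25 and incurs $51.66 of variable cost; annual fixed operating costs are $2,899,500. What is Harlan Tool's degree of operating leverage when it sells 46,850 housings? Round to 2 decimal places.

Contribution at this volume is 46,850 × $74.59 = $3,494,541.50.
Operating income = contribution − fixed costs = $3,494,541.50 − $2,899,500 = $595,041.50.
So DOL = total CM / EBIT = $3,494,541.50 / $595,041.50 = 5.8728.

5.87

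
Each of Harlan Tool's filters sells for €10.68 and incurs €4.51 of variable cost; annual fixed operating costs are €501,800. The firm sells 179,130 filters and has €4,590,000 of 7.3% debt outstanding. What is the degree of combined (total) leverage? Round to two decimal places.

4.12

Total contribution margin = 179,130 × €6.17 = €1,105,232.10.
Operating income = contribution − fixed costs = €1,105,232.10 − €501,800 = €603,432.10. Interest = €335,070.00, so EBIT − I = €268,362.10.
DCL = contribution ÷ (EBIT − I) = €1,105,232.10 ÷ €268,362.10 = 4.1184.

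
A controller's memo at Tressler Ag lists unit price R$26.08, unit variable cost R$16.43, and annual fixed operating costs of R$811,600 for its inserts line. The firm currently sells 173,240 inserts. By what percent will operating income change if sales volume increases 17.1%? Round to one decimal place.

Total contribution margin = 173,240 × R$9.65 = R$1,671,766.00.
EBIT = R$1,671,766.00 − R$811,600 = R$860,166.00.
So DOL = total CM / EBIT = R$1,671,766.00 / R$860,166.00 = 1.9435.
So EBIT moves 1.9435 × (+17.1%) = +33.2%.

+33.2%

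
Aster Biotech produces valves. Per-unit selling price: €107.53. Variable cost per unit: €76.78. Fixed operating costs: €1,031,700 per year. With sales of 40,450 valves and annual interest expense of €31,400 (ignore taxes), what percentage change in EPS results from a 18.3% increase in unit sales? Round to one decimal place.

+125.9%

Contribution at this volume is 40,450 × €30.75 = €1,243,837.50.
Subtracting fixed costs: EBIT = €1,243,837.50 − €1,031,700 = €212,137.50.
Interest = €31,400.00, so EBIT − I = €180,737.50.
Degree of combined leverage = contribution ÷ (EBIT − I) = €1,243,837.50 ÷ €180,737.50 = 6.8820.
EPS therefore changes by 6.8820 × (+18.3%) = +125.9%.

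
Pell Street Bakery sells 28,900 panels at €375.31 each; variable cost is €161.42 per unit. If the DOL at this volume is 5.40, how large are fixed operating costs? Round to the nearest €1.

Total contribution margin = 28,900 × €213.89 = €6,181,421.00.
DOL = contribution / EBIT, so EBIT = €6,181,421.00 / 5.40 = €1,144,707.59.
And FC = contribution − EBIT = €6,181,421.00 − €1,144,707.59 = €5,036,713.

€5,036,713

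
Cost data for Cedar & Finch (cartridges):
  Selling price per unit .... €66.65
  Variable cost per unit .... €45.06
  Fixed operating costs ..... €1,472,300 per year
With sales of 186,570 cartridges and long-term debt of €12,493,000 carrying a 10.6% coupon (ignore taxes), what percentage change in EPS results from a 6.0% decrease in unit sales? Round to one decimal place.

-19.6%

Total contribution margin = 186,570 × €21.59 = €4,028,046.30.
EBIT = €4,028,046.30 − €1,472,300 = €2,555,746.30.
Interest = €1,324,258.00, so EBIT − I = €1,231,488.30.
DCL = total CM / (EBIT − I) = €4,028,046.30 / €1,231,488.30 = 3.2709.
%ΔEPS = DCL × %ΔSales = 3.2709 × -6.0% = -19.6%.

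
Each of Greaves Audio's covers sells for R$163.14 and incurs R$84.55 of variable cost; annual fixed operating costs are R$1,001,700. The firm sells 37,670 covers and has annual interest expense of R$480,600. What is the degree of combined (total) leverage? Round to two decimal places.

Total contribution margin = 37,670 × R$78.59 = R$2,960,485.30.
Operating income = contribution − fixed costs = R$2,960,485.30 − R$1,001,700 = R$1,958,785.30. Interest = R$480,600.00, so EBIT − I = R$1,478,185.30.
DCL = contribution ÷ (EBIT − I) = R$2,960,485.30 ÷ R$1,478,185.30 = 2.0028.

2.00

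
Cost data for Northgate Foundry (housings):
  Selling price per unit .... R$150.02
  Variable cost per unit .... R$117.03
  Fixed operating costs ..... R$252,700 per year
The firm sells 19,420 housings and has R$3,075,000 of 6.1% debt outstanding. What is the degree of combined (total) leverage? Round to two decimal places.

Total contribution margin = 19,420 × R$32.99 = R$640,665.80.
EBIT = R$640,665.80 − R$252,700 = R$387,965.80. Interest = R$187,575.00, so EBIT − I = R$200,390.80.
Degree of total leverage = total CM / (EBIT − interest) = R$640,665.80 / R$200,390.80 = 3.1971.

3.20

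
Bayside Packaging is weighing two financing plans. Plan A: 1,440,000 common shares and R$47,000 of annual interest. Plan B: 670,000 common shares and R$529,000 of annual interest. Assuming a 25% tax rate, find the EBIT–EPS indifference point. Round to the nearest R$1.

R$948,403

Set EPS_A = EPS_B: (EBIT − R$47,000)(1 − 0.25) ÷ 1,440,000 = (EBIT − R$529,000)(1 − 0.25) ÷ 670,000.
The (1 − t) factor cancels: (EBIT − 47,000) × 670,000 = (EBIT − 529,000) × 1,440,000.
Solving, EBIT = (529,000·1,440,000 − 47,000·670,000) / (1,440,000 − 670,000) = 730,270,000,000 / 770,000 = 948,402.60.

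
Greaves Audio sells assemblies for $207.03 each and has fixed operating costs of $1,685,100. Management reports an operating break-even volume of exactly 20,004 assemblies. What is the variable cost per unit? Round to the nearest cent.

$122.79

At break-even, FC = Q × (P − VC), so P − VC = $1,685,100 ÷ 20,004 = $84.2382.
Variable cost per unit = $207.03 − $84.2382 = $122.79.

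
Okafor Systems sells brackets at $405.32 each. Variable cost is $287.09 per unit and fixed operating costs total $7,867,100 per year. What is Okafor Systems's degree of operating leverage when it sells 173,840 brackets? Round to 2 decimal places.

Contribution at this volume is 173,840 × $118.23 = $20,553,103.20.
Subtracting fixed costs: EBIT = $20,553,103.20 − $7,867,100 = $12,686,003.20.
Degree of operating leverage = $20,553,103.20 / $12,686,003.20 = 1.6201.

1.62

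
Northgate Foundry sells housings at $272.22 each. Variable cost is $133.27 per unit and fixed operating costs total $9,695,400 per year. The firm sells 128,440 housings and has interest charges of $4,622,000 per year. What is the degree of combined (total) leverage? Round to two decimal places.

Contribution at this volume is 128,440 × $138.95 = $17,846,738.00.
Subtracting fixed costs: EBIT = $17,846,738.00 − $9,695,400 = $8,151,338.00. Interest = $4,622,000.00.
DOL = $17,846,738.00 ÷ $8,151,338.00 = 2.1894; DFL = $8,151,338.00 ÷ $3,529,338.00 = 2.3096.
Combined leverage = 2.1894 × 2.3096 = 5.0566.

5.06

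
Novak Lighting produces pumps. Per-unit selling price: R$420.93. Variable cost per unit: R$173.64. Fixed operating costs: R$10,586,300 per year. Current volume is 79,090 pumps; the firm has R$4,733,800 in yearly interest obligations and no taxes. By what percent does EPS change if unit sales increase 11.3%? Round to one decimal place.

+52.1%

Contribution at this volume is 79,090 × R$247.29 = R$19,558,166.10.
EBIT = R$19,558,166.10 − R$10,586,300 = R$8,971,866.10.
Interest = R$4,733,800.00, so EBIT − I = R$4,238,066.10.
DCL = total CM / (EBIT − I) = R$19,558,166.10 / R$4,238,066.10 = 4.6149.
EPS therefore changes by 4.6149 × (+11.3%) = +52.1%.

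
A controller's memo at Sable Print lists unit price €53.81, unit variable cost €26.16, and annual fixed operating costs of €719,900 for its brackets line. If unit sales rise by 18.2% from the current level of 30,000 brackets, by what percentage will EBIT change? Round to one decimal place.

+137.7%

Contribution at this volume is 30,000 × €27.65 = €829,500.00.
Subtracting fixed costs: EBIT = €829,500.00 − €719,900 = €109,600.00.
DOL = contribution ÷ EBIT = €829,500.00 ÷ €109,600.00 = 7.5684.
Operating income changes by 7.5684 × +18.2% = +137.7%.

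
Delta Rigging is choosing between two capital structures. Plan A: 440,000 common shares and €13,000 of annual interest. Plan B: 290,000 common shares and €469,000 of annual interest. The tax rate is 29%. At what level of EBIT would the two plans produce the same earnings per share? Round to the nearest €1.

At indifference, (EBIT − 13,000)(1 − t)/440,000 = (EBIT − 469,000)(1 − t)/290,000.
The (1 − t) factor cancels: (EBIT − 13,000) × 290,000 = (EBIT − 469,000) × 440,000.
Solving, EBIT = (469,000·440,000 − 13,000·290,000) / (440,000 − 290,000) = 202,590,000,000 / 150,000 = 1,350,600.00.

€1,350,600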